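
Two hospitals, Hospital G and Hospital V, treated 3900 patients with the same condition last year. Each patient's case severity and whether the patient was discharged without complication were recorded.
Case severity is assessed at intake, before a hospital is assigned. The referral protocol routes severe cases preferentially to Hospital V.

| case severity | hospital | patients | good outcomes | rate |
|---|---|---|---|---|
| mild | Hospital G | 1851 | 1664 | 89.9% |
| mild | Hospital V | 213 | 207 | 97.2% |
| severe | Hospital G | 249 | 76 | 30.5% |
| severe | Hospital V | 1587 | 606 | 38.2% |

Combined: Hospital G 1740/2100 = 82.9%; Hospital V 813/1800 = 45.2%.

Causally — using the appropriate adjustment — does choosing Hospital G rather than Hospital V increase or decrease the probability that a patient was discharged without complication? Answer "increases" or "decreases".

decreases

The stratified and pooled comparisons disagree (Hospital V wins within each case severity; Hospital G wins overall), so the answer turns on the causal role of case severity.
Case severity is set before the hospital has any effect — it is not caused by the hospital — and it independently drives the outcome. That makes it a confounder, so the causal comparison is within case severity levels.
Within each level — mild: 89.9% vs 97.2%; severe: 30.5% vs 38.2% — Hospital V is higher every time.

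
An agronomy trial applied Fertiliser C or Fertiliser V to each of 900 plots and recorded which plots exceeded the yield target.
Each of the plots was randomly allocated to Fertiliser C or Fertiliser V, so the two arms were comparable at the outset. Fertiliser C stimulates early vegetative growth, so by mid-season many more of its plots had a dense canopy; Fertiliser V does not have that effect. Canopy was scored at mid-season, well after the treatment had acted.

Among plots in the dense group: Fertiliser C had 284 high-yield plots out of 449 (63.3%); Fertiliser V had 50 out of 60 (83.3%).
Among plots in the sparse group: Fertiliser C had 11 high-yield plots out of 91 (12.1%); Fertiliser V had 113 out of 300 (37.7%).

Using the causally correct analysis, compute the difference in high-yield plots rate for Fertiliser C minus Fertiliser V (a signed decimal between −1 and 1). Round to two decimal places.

+0.09

Mid-season canopy is downstream of the fertiliser. One should not condition on a consequence of treatment, so the overall rates are the right comparison.
The causal difference is the pooled difference: 0.546 − 0.453 = +0.094.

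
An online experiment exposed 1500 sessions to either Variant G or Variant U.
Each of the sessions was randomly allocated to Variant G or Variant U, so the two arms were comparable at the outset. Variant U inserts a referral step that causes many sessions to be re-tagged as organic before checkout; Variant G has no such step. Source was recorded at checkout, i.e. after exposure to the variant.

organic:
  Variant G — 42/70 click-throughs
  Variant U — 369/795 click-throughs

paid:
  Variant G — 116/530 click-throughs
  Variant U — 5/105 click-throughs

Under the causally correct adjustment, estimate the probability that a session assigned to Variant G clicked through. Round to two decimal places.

Within every traffic source level Variant G has the higher rate, yet pooled Variant U does — Simpson's reversal.
Stratifying would compare variants among sessions the variants themselves sorted into traffic source groups — a form of selection on an intermediate. The unconditioned pooled rates give the total causal effect.
So P(outcome | do(Variant G)) is just the pooled rate for Variant G: 158/600 = 0.263.

0.26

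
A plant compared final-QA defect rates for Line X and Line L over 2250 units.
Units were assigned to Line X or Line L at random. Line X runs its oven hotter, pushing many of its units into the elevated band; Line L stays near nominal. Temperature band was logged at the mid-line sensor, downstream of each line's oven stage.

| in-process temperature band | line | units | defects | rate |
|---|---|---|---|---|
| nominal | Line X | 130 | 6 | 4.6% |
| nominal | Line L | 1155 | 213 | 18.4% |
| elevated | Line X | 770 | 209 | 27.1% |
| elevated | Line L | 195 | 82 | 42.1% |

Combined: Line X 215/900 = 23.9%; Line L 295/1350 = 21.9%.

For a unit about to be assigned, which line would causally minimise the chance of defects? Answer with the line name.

Line L

In-process temperature band is downstream of the line. One should not condition on a consequence of treatment, so the overall rates are the right comparison.
Pooled: Line X 23.9% vs Line L 21.9%; Line L is lower overall.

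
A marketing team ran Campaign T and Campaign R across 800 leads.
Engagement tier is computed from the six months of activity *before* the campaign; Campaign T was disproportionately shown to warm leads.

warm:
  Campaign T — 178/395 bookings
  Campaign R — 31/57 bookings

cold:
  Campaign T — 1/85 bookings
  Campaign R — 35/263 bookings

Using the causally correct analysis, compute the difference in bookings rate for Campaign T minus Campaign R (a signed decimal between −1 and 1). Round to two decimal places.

-0.11

The engagement tier-specific comparison favours Campaign R throughout, but the pooled figures favour Campaign T. The question is whether to condition on engagement tier.
The imbalance in engagement tier arose from how leads were allocated, not from anything the campaign did; and engagement tier independently affects the outcome. The pooled gap is confounded — condition on engagement tier.
Adjusting over the population distribution of engagement tier: 0.565·(0.451−0.544) + 0.435·(0.012−0.133) = -0.105.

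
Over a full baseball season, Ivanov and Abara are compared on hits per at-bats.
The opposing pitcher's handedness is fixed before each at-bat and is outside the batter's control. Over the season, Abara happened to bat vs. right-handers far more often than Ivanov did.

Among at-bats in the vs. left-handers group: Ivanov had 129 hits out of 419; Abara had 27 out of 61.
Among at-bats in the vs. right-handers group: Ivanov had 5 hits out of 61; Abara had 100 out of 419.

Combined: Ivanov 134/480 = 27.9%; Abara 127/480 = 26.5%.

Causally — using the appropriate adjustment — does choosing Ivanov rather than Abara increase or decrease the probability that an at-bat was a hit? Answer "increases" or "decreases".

The stratified and pooled comparisons disagree (Abara wins within each pitcher handedness; Ivanov wins overall), so the answer turns on the causal role of pitcher handedness.
Nothing the player does changes pitcher handedness; the imbalance is an allocation artefact. With pitcher handedness also predicting the outcome, the pooled figure is confounded, and the within-stratum comparison is the causal one.
Within each level — vs. left-handers: 30.8% vs 44.3%; vs. right-handers: 8.2% vs 23.9% — Abara is higher every time.

decreases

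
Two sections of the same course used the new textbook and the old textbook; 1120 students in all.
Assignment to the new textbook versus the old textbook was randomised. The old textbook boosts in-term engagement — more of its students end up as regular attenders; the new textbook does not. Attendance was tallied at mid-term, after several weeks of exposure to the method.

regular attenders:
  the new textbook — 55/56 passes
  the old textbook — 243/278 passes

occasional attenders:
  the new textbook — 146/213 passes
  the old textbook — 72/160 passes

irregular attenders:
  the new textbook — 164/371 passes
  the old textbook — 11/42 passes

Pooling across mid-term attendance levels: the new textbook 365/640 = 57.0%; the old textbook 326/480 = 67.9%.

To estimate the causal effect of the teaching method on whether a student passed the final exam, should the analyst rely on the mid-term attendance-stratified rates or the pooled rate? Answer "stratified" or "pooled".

pooled

the new textbook is higher inside every mid-term attendance stratum but the old textbook is higher in aggregate. Whether to stratify depends on how mid-term attendance relates to the teaching method.
Mid-term attendance is downstream of the teaching method. One should not condition on a consequence of treatment, so the overall rates are the right comparison.
Pooled: the new textbook 57.0% vs the old textbook 67.9%; the old textbook is higher overall.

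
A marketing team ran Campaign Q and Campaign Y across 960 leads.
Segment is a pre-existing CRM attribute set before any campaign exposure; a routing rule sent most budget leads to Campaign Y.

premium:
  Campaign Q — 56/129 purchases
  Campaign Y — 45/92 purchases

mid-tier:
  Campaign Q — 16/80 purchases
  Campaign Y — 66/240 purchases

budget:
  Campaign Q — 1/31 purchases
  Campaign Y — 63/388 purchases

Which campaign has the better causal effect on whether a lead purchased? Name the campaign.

The customer segment-specific comparison favours Campaign Y throughout, but the pooled figures favour Campaign Q. The question is whether to condition on customer segment.
Here customer segment is a common cause — it drives both which campaign a case falls under and the outcome. The crude comparison mixes populations; the stratum-specific rates are the causally relevant ones.
Within each level — premium: 43.4% vs 48.9%; mid-tier: 20.0% vs 27.5%; budget: 3.2% vs 16.2% — Campaign Y is higher every time.

Campaign Y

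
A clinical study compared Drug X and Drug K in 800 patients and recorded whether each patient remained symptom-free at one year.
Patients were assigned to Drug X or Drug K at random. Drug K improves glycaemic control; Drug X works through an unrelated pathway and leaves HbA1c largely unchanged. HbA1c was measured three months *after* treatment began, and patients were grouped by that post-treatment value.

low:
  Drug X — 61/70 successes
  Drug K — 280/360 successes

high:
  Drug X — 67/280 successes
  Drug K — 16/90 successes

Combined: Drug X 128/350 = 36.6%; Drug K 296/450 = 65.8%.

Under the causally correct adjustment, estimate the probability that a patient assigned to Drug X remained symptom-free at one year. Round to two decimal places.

The stratified and pooled comparisons disagree (Drug X wins within each HbA1c; Drug K wins overall), so the answer turns on the causal role of HbA1c.
The distribution of HbA1c is itself part of what the drug does — it is an intermediate outcome. Holding it fixed would remove that part of the effect; the total effect is the pooled difference.
So P(outcome | do(Drug X)) is just the pooled rate for Drug X: 128/350 = 0.366.

0.37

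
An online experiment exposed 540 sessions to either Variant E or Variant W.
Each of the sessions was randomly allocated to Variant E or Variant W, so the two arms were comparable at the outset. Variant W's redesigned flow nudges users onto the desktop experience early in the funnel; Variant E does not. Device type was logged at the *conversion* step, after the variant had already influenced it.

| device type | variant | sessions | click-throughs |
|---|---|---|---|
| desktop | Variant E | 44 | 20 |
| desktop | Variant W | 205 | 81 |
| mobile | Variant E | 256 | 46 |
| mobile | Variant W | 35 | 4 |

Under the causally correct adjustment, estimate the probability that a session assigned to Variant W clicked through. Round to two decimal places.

0.35

Within every device type level Variant E has the higher rate, yet pooled Variant W does — Simpson's reversal.
The distribution of device type is itself part of what the variant does — it is an intermediate outcome. Holding it fixed would remove that part of the effect; the total effect is the pooled difference.
So P(outcome | do(Variant W)) is just the pooled rate for Variant W: 85/240 = 0.354.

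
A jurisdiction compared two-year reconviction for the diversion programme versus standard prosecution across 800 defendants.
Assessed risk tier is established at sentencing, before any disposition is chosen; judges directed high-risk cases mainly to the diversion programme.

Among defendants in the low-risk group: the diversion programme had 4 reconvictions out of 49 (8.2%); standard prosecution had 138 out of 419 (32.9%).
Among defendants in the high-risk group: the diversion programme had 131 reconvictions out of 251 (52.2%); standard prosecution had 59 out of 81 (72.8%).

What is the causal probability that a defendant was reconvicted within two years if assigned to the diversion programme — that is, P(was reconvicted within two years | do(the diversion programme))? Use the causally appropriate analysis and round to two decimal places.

0.26

the diversion programme is lower inside every assessed risk tier stratum but standard prosecution is lower in aggregate. Whether to stratify depends on how assessed risk tier relates to the disposition.
Here assessed risk tier is a common cause — it drives both which disposition a case falls under and the outcome. The crude comparison mixes populations; the stratum-specific rates are the causally relevant ones.
Standardising the diversion programme to the population assessed risk tier mix: 0.585·4/49 + 0.415·131/251 = 0.264.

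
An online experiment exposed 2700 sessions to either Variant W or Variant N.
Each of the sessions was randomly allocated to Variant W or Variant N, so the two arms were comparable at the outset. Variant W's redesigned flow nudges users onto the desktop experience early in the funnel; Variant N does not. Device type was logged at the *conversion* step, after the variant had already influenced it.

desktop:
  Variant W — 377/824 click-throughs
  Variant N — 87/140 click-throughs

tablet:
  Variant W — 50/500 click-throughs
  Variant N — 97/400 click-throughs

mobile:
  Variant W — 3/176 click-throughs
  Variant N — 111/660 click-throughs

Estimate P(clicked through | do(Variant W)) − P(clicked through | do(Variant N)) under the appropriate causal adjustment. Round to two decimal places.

+0.04

Stratifying would compare variants among sessions the variants themselves sorted into device type groups — a form of selection on an intermediate. The unconditioned pooled rates give the total causal effect.
The causal difference is the pooled difference: 0.287 − 0.246 = +0.041.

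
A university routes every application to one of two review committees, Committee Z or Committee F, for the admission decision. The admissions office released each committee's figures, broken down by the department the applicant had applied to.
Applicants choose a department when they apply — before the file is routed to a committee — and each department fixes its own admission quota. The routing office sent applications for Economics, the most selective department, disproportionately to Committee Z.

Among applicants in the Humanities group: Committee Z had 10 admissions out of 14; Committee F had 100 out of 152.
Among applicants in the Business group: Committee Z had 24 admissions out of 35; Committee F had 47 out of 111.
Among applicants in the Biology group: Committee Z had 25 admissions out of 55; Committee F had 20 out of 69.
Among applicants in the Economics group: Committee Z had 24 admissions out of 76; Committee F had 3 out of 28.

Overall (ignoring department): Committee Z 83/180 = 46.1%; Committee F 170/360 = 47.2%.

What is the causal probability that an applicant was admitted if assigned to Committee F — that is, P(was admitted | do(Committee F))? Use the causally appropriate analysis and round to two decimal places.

Within every department level Committee Z has the higher rate, yet pooled Committee F does — Simpson's reversal.
Department is set before the review committee has any effect — it is not caused by the review committee — and it independently drives the outcome. That makes it a confounder, so the causal comparison is within department levels.
Standardising Committee F to the population department mix: 0.307·100/152 + 0.270·47/111 + 0.230·20/69 + 0.193·3/28 = 0.404.

0.40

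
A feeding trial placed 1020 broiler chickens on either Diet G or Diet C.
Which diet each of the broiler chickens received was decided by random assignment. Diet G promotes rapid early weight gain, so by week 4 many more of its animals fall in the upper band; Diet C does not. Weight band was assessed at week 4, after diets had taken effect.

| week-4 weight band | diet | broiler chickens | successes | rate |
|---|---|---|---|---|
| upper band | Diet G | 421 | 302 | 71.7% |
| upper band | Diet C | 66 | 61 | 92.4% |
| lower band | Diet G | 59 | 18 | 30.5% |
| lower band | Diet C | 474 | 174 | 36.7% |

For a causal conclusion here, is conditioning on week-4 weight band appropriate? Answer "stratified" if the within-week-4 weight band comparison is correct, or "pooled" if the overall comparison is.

Week-4 weight band here is a post-treatment variable shaped by the diet; conditioning on it would introduce bias rather than remove it. The overall comparison is the causal one.
Pooled: Diet G 66.7% vs Diet C 43.5%; Diet G is higher overall.

pooled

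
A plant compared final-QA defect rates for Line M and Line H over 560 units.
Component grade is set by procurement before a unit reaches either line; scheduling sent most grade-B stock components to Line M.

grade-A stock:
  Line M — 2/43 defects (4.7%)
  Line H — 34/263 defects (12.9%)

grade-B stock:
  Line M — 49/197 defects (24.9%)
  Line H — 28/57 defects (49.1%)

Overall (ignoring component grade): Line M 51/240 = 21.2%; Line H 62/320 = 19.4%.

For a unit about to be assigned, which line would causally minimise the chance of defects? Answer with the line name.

Line M

The imbalance in component grade arose from how units were allocated, not from anything the line did; and component grade independently affects the outcome. The pooled gap is confounded — condition on component grade.
Within each level — grade-A stock: 4.7% vs 12.9%; grade-B stock: 24.9% vs 49.1% — Line M is lower every time.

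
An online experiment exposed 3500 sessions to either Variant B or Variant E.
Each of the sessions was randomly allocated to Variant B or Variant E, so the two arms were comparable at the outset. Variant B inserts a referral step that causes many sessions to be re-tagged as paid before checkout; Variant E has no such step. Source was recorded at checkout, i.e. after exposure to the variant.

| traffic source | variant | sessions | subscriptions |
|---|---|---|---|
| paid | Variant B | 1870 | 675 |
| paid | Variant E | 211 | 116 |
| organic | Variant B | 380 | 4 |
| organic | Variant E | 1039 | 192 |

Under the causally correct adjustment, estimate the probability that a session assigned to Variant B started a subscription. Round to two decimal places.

0.30

The traffic source-specific comparison favours Variant E throughout, but the pooled figures favour Variant B. The question is whether to condition on traffic source.
Stratifying would compare variants among sessions the variants themselves sorted into traffic source groups — a form of selection on an intermediate. The unconditioned pooled rates give the total causal effect.
So P(outcome | do(Variant B)) is just the pooled rate for Variant B: 679/2250 = 0.302.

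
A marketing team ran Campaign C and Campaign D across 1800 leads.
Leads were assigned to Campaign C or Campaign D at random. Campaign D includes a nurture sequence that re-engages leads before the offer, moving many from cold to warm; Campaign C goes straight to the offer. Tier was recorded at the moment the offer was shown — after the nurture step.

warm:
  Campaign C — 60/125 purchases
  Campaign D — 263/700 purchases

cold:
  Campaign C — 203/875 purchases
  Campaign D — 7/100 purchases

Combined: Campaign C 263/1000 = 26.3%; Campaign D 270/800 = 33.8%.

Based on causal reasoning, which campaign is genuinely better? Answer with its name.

Campaign D

Stratifying would compare campaigns among leads the campaigns themselves sorted into engagement tier groups — a form of selection on an intermediate. The unconditioned pooled rates give the total causal effect.
Pooled: Campaign C 26.3% vs Campaign D 33.8%; Campaign D is higher overall.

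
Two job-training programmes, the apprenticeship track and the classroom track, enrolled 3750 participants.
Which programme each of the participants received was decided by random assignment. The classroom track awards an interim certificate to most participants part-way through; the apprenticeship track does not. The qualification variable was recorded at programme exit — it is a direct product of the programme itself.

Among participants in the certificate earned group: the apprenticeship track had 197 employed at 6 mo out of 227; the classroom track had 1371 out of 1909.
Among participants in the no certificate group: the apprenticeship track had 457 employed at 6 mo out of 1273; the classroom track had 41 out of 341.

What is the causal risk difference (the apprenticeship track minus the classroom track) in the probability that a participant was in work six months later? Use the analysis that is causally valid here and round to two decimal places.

-0.19

Within every qualification attained during the programme level the apprenticeship track has the higher rate, yet pooled the classroom track does — Simpson's reversal.
Qualification attained during the programme here is a post-treatment variable shaped by the programme; conditioning on it would introduce bias rather than remove it. The overall comparison is the causal one.
The causal difference is the pooled difference: 0.436 − 0.628 = -0.192.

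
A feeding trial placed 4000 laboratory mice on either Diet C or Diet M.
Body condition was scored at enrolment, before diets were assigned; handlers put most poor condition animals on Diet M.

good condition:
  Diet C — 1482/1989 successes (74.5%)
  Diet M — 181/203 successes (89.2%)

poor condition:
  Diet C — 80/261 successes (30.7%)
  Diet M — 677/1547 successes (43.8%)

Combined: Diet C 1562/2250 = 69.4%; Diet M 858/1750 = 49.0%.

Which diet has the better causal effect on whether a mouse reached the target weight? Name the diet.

The stratified and pooled comparisons disagree (Diet M wins within each starting body condition; Diet C wins overall), so the answer turns on the causal role of starting body condition.
Nothing the diet does changes starting body condition; the imbalance is an allocation artefact. With starting body condition also predicting the outcome, the pooled figure is confounded, and the within-stratum comparison is the causal one.
Within each level — good condition: 74.5% vs 89.2%; poor condition: 30.7% vs 43.8% — Diet M is higher every time.

Diet M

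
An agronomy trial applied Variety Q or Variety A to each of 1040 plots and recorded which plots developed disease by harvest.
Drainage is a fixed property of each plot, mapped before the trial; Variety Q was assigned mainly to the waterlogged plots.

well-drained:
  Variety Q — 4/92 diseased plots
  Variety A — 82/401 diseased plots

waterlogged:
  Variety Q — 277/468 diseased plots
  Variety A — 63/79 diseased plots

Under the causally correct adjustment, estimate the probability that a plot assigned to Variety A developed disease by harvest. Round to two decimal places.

0.52

Since field drainage is a pre-existing factor (not a product of the variety) and it affects the outcome on its own, it is a confounder. The stratified rates, not the pooled rate, identify the causal effect.
Standardising Variety A to the population field drainage mix: 0.474·82/401 + 0.526·63/79 = 0.516.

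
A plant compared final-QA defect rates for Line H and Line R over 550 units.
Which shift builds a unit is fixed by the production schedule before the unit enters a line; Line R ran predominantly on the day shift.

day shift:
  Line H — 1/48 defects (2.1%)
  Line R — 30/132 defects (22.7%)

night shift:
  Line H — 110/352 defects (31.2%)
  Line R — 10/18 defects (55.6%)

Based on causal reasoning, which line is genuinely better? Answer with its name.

The shift-specific comparison favours Line H throughout, but the pooled figures favour Line R. The question is whether to condition on shift.
The imbalance in shift arose from how units were allocated, not from anything the line did; and shift independently affects the outcome. The pooled gap is confounded — condition on shift.
Within each level — day shift: 2.1% vs 22.7%; night shift: 31.2% vs 55.6% — Line H is lower every time.

Line H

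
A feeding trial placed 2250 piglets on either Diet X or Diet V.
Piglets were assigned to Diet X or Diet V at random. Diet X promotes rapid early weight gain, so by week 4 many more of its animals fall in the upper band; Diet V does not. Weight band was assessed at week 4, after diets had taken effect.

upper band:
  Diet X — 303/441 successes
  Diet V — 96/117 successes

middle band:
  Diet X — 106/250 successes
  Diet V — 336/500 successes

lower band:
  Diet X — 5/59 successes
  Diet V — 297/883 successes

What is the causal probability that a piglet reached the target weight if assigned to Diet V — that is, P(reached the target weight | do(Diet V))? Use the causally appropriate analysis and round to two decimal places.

Within every week-4 weight band level Diet V has the higher rate, yet pooled Diet X does — Simpson's reversal.
Week-4 weight band lies on the pathway diet → week-4 weight band → outcome, so adjusting for it blocks the indirect effect. For the total causal effect of diet, use the unadjusted pooled rates.
So P(outcome | do(Diet V)) is just the pooled rate for Diet V: 729/1500 = 0.486.

0.49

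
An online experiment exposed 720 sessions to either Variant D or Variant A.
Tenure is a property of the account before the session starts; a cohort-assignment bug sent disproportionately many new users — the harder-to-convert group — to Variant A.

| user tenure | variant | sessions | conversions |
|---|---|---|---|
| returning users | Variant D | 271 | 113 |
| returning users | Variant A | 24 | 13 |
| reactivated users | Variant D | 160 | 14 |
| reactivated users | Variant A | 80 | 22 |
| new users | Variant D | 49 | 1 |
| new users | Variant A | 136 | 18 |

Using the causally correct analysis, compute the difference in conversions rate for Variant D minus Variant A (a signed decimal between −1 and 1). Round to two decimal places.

-0.14

User tenure satisfies the back-door criterion: it is not a descendant of the variant, and it blocks the spurious path from variant to outcome. Adjusting for it (i.e., using the within-user tenure rates) gives the causal effect.
Adjusting over the population distribution of user tenure: 0.410·(0.417−0.542) + 0.333·(0.087−0.275) + 0.257·(0.020−0.132) = -0.142.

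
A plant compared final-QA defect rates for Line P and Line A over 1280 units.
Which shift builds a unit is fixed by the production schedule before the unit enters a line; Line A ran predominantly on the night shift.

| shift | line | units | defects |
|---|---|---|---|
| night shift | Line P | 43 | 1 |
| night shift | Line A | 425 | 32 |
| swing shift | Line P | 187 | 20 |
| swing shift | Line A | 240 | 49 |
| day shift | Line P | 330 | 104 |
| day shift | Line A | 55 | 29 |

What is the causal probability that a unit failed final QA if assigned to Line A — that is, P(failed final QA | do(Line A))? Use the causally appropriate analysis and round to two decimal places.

0.25

Shift is set before the line has any effect — it is not caused by the line — and it independently drives the outcome. That makes it a confounder, so the causal comparison is within shift levels.
Standardising Line A to the population shift mix: 0.366·32/425 + 0.334·49/240 + 0.301·29/55 = 0.254.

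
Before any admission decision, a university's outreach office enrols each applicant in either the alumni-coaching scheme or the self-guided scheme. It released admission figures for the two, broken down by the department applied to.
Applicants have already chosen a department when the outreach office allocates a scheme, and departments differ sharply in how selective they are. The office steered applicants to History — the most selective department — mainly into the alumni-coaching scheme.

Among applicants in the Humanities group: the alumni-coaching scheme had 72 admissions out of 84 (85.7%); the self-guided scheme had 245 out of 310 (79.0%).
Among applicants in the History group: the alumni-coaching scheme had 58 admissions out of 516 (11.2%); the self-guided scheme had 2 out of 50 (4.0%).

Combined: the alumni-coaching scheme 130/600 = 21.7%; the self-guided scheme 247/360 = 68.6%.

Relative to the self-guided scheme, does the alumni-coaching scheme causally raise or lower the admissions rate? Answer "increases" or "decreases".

increases

The stratified and pooled comparisons disagree (the alumni-coaching scheme wins within each department; the self-guided scheme wins overall), so the answer turns on the causal role of department.
Department differs across outreach schemes for reasons unrelated to any effect of the outreach scheme itself, and it separately predicts the outcome — a classic confounder. We must compare within department levels.
Within each level — Humanities: 85.7% vs 79.0%; History: 11.2% vs 4.0% — the alumni-coaching scheme is higher every time.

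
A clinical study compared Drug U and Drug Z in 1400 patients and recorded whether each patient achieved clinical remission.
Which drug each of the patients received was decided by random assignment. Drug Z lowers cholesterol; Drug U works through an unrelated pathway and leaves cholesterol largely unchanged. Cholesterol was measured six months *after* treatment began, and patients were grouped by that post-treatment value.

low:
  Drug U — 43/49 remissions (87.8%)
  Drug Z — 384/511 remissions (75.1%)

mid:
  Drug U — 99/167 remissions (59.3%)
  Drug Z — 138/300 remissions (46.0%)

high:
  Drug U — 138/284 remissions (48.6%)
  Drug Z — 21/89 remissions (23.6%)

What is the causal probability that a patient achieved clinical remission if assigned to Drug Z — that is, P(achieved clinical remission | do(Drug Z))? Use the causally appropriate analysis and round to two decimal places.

0.60

Cholesterol lies on the pathway drug → cholesterol → outcome, so adjusting for it blocks the indirect effect. For the total causal effect of drug, use the unadjusted pooled rates.
So P(outcome | do(Drug Z)) is just the pooled rate for Drug Z: 543/900 = 0.603.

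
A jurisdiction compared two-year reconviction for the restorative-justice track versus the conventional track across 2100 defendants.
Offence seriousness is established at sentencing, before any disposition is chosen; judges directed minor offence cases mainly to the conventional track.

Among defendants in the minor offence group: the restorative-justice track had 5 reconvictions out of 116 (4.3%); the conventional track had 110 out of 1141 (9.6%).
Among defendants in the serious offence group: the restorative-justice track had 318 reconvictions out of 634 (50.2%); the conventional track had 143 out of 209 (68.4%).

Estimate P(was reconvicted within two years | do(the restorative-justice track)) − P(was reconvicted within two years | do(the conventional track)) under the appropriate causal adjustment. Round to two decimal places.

Nothing the disposition does changes offence seriousness; the imbalance is an allocation artefact. With offence seriousness also predicting the outcome, the pooled figure is confounded, and the within-stratum comparison is the causal one.
Adjusting over the population distribution of offence seriousness: 0.599·(0.043−0.096) + 0.401·(0.502−0.684) = -0.105.

-0.11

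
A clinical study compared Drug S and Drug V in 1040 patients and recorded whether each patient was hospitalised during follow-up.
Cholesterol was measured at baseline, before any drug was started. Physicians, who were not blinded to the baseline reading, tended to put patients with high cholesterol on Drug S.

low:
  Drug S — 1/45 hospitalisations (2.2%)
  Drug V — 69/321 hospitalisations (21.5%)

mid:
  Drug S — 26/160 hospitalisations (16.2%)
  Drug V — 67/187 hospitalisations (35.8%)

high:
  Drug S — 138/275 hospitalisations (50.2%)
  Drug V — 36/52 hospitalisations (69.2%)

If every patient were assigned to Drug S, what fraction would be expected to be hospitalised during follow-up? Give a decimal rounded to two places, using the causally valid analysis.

Nothing the drug does changes cholesterol; the imbalance is an allocation artefact. With cholesterol also predicting the outcome, the pooled figure is confounded, and the within-stratum comparison is the causal one.
Standardising Drug S to the population cholesterol mix: 0.352·1/45 + 0.334·26/160 + 0.314·138/275 = 0.220.

0.22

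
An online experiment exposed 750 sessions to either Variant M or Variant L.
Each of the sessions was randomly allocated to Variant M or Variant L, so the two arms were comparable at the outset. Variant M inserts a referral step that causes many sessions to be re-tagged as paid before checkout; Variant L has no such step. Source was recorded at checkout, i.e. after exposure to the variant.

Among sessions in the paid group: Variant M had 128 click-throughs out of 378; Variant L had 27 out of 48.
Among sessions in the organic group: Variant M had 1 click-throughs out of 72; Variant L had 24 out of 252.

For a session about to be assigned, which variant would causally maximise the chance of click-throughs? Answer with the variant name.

Variant M

Within every traffic source level Variant L has the higher rate, yet pooled Variant M does — Simpson's reversal.
Traffic source is downstream of the variant. One should not condition on a consequence of treatment, so the overall rates are the right comparison.
Pooled: Variant M 28.7% vs Variant L 17.0%; Variant M is higher overall.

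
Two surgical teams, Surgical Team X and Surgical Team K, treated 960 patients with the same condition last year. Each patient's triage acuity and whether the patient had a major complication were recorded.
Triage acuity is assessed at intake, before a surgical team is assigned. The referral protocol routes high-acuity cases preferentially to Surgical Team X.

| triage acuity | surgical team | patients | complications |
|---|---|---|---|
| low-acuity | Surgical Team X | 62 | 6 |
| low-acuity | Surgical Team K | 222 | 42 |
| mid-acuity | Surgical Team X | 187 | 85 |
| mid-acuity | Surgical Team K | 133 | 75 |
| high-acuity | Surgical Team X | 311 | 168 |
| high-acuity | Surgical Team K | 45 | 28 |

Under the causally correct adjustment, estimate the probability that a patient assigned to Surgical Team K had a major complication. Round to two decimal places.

0.47

The triage acuity-specific comparison favours Surgical Team X throughout, but the pooled figures favour Surgical Team K. The question is whether to condition on triage acuity.
Since triage acuity is a pre-existing factor (not a product of the surgical team) and it affects the outcome on its own, it is a confounder. The stratified rates, not the pooled rate, identify the causal effect.
Standardising Surgical Team K to the population triage acuity mix: 0.296·42/222 + 0.333·75/133 + 0.371·28/45 = 0.475.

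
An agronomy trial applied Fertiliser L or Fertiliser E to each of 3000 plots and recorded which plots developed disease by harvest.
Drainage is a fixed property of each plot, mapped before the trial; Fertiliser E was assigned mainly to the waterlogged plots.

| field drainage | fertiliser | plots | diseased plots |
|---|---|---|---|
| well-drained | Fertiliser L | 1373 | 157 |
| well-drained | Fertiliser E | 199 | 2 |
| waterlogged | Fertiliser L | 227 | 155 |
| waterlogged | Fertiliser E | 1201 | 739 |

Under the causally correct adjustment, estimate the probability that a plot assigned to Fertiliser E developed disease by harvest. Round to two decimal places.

0.30

The stratified and pooled comparisons disagree (Fertiliser E wins within each field drainage; Fertiliser L wins overall), so the answer turns on the causal role of field drainage.
Nothing the fertiliser does changes field drainage; the imbalance is an allocation artefact. With field drainage also predicting the outcome, the pooled figure is confounded, and the within-stratum comparison is the causal one.
Standardising Fertiliser E to the population field drainage mix: 0.524·2/199 + 0.476·739/1201 = 0.298.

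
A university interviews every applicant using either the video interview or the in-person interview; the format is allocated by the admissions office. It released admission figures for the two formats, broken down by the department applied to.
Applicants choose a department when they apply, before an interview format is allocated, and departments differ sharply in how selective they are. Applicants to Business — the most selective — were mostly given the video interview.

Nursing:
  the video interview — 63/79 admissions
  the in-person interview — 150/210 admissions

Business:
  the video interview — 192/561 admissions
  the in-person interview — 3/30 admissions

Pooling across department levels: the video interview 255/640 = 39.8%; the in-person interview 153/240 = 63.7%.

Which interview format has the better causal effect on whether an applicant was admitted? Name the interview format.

Department is set before the interview format has any effect — it is not caused by the interview format — and it independently drives the outcome. That makes it a confounder, so the causal comparison is within department levels.
Within each level — Nursing: 79.7% vs 71.4%; Business: 34.2% vs 10.0% — the video interview is higher every time.

the video interview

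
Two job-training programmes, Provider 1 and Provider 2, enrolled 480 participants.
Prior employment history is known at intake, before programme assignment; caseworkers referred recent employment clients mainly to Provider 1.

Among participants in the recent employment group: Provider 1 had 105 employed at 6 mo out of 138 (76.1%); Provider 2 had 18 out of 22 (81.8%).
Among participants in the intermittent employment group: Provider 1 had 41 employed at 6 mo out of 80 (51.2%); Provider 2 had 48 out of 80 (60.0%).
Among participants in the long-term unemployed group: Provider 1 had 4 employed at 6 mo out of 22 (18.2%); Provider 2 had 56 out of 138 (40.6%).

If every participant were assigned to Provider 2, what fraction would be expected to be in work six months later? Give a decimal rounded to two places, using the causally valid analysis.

Here prior employment history is a common cause — it drives both which programme a case falls under and the outcome. The crude comparison mixes populations; the stratum-specific rates are the causally relevant ones.
Standardising Provider 2 to the population prior employment history mix: 0.333·18/22 + 0.333·48/80 + 0.333·56/138 = 0.608.

0.61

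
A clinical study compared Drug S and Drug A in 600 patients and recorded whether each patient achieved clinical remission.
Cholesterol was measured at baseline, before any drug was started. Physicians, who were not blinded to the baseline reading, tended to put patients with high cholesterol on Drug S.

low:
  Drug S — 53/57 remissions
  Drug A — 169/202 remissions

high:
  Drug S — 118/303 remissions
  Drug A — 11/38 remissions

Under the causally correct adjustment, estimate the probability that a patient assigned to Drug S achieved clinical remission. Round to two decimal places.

0.62

Nothing the drug does changes cholesterol; the imbalance is an allocation artefact. With cholesterol also predicting the outcome, the pooled figure is confounded, and the within-stratum comparison is the causal one.
Standardising Drug S to the population cholesterol mix: 0.432·53/57 + 0.568·118/303 = 0.623.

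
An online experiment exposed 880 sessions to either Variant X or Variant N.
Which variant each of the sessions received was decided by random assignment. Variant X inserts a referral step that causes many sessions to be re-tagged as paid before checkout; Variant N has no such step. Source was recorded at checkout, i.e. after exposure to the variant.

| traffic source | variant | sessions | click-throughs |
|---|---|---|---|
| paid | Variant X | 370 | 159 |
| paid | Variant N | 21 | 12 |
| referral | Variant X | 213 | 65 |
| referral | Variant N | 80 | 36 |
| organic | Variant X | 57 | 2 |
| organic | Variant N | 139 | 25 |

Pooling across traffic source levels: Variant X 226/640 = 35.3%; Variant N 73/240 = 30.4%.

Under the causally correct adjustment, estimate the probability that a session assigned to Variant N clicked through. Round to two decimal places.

Within every traffic source level Variant N has the higher rate, yet pooled Variant X does — Simpson's reversal.
Traffic source is recorded after the variant and is itself shifted by it — it sits on the causal path from variant to outcome. Conditioning on a mediator would strip out part of the effect we want; the pooled comparison gives the total causal effect.
So P(outcome | do(Variant N)) is just the pooled rate for Variant N: 73/240 = 0.304.

0.30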